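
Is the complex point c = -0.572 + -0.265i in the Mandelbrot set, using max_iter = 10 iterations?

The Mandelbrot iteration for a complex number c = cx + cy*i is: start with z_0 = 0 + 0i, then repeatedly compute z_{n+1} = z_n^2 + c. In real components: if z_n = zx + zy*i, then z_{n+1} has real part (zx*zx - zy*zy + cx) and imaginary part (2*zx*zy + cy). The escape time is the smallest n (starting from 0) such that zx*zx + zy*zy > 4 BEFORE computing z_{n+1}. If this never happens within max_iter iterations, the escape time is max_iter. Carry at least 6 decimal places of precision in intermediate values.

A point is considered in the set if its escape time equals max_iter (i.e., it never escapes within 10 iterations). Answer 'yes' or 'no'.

z_0 = 0 + 0i, c = -0.5720 + -0.2650i
Iter 1: z = -0.5720 + -0.2650i, |z|^2 = 0.3974
Iter 2: z = -0.3150 + 0.0382i, |z|^2 = 0.1007
Iter 3: z = -0.4742 + -0.2890i, |z|^2 = 0.3084
Iter 4: z = -0.4307 + 0.0091i, |z|^2 = 0.1856
Iter 5: z = -0.3866 + -0.2729i, |z|^2 = 0.2239
Iter 6: z = -0.4970 + -0.0540i, |z|^2 = 0.2499
Iter 7: z = -0.3279 + -0.2113i, |z|^2 = 0.1522
Iter 8: z = -0.5091 + -0.1264i, |z|^2 = 0.2752
Iter 9: z = -0.3288 + -0.1363i, |z|^2 = 0.1267
Did not escape in 10 iterations → in set

Answer: yes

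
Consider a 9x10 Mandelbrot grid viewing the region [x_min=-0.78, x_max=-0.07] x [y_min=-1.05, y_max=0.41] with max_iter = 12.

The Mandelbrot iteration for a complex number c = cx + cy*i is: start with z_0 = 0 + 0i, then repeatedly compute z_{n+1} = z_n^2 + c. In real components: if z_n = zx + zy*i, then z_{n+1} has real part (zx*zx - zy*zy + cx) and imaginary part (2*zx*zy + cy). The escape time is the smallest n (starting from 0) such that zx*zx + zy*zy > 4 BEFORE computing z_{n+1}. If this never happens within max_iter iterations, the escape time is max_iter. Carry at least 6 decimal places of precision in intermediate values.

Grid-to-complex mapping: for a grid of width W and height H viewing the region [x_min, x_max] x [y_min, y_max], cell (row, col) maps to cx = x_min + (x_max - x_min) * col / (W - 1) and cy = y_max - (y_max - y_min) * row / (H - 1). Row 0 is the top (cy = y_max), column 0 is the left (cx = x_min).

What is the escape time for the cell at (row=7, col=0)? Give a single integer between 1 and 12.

Answer: 4

Derivation:
z_0 = 0 + 0i, c = -0.7800 + -0.7256i
Iter 1: z = -0.7800 + -0.7256i, |z|^2 = 1.1348
Iter 2: z = -0.6980 + 0.4063i, |z|^2 = 0.6523
Iter 3: z = -0.4578 + -1.2928i, |z|^2 = 1.8809
Iter 4: z = -2.2417 + 0.4582i, |z|^2 = 5.2351
Escaped at iteration 4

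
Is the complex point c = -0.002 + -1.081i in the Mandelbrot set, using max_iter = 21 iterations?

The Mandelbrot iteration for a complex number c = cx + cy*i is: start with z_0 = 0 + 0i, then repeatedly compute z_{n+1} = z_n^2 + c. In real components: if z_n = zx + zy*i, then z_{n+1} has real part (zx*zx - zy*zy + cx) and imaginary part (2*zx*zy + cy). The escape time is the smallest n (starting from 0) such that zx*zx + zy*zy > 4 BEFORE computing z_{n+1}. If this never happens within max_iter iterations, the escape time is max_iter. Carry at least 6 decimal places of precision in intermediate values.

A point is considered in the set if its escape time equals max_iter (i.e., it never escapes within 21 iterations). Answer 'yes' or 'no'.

z_0 = 0 + 0i, c = -0.0020 + -1.0810i
Iter 1: z = -0.0020 + -1.0810i, |z|^2 = 1.1686
Iter 2: z = -1.1706 + -1.0767i, |z|^2 = 2.5294
Iter 3: z = 0.2090 + 1.4396i, |z|^2 = 2.1162
Iter 4: z = -2.0308 + -0.4793i, |z|^2 = 4.3541
Escaped at iteration 4

Answer: no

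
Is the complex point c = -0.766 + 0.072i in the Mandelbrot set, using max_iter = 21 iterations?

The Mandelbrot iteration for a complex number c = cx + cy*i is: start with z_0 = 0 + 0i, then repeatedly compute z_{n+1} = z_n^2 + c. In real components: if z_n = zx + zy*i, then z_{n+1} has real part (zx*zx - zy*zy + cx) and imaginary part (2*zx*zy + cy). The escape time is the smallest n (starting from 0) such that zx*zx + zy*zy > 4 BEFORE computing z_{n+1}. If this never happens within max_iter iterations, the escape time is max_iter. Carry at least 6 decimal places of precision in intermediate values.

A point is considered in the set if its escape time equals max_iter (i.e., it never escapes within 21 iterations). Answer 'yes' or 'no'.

Answer: yes

Derivation:
z_0 = 0 + 0i, c = -0.7660 + 0.0720i
Iter 1: z = -0.7660 + 0.0720i, |z|^2 = 0.5919
Iter 2: z = -0.1844 + -0.0383i, |z|^2 = 0.0355
Iter 3: z = -0.7335 + 0.0861i, |z|^2 = 0.5454
Iter 4: z = -0.2355 + -0.0543i, |z|^2 = 0.0584
Iter 5: z = -0.7135 + 0.0976i, |z|^2 = 0.5186
Iter 6: z = -0.2664 + -0.0673i, |z|^2 = 0.0755
Iter 7: z = -0.6995 + 0.1078i, |z|^2 = 0.5010
Iter 8: z = -0.2883 + -0.0789i, |z|^2 = 0.0893
Iter 9: z = -0.6891 + 0.1175i, |z|^2 = 0.4887
Iter 10: z = -0.3049 + -0.0899i, |z|^2 = 0.1011
Iter 11: z = -0.6811 + 0.1268i, |z|^2 = 0.4800
Iter 12: z = -0.3182 + -0.1008i, |z|^2 = 0.1114
Iter 13: z = -0.6749 + 0.1361i, |z|^2 = 0.4740
Iter 14: z = -0.3290 + -0.1117i, |z|^2 = 0.1207
Iter 15: z = -0.6702 + 0.1455i, |z|^2 = 0.4704
Iter 16: z = -0.3380 + -0.1231i, |z|^2 = 0.1294
Iter 17: z = -0.6669 + 0.1552i, |z|^2 = 0.4689
Iter 18: z = -0.3453 + -0.1350i, |z|^2 = 0.1374
Iter 19: z = -0.6650 + 0.1652i, |z|^2 = 0.4695
Iter 20: z = -0.3511 + -0.1478i, |z|^2 = 0.1451
Did not escape in 21 iterations → in set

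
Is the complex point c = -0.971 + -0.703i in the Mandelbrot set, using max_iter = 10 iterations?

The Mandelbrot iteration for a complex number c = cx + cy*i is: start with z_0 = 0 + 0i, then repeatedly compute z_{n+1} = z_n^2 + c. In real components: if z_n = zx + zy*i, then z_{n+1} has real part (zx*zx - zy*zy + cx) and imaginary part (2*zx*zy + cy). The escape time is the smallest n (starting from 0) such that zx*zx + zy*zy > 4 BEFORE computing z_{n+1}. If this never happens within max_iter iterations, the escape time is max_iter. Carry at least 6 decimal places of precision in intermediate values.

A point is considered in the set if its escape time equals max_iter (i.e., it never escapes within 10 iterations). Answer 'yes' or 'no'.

z_0 = 0 + 0i, c = -0.9710 + -0.7030i
Iter 1: z = -0.9710 + -0.7030i, |z|^2 = 1.4370
Iter 2: z = -0.5224 + 0.6622i, |z|^2 = 0.7114
Iter 3: z = -1.1367 + -1.3949i, |z|^2 = 3.2376
Iter 4: z = -1.6246 + 2.4680i, |z|^2 = 8.7302
Escaped at iteration 4

Answer: no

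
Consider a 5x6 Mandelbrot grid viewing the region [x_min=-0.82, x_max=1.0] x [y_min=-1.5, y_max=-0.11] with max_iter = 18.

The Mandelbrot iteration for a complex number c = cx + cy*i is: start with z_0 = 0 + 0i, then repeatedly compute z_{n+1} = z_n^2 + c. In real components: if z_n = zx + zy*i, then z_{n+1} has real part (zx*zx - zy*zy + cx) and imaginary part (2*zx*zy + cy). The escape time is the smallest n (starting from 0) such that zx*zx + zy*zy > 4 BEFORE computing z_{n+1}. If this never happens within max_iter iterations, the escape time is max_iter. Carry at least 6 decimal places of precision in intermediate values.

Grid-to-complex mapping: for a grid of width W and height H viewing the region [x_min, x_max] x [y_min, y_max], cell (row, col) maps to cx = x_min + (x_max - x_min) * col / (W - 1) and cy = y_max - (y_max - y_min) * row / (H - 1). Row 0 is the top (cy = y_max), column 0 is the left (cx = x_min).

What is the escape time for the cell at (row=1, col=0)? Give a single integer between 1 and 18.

z_0 = 0 + 0i, c = -0.8200 + -0.3880i
Iter 1: z = -0.8200 + -0.3880i, |z|^2 = 0.8229
Iter 2: z = -0.2981 + 0.2483i, |z|^2 = 0.1506
Iter 3: z = -0.7928 + -0.5361i, |z|^2 = 0.9159
Iter 4: z = -0.4789 + 0.4620i, |z|^2 = 0.4427
Iter 5: z = -0.8041 + -0.8305i, |z|^2 = 1.3362
Iter 6: z = -0.8631 + 0.9475i, |z|^2 = 1.6427
Iter 7: z = -0.9728 + -2.0236i, |z|^2 = 5.0413
Escaped at iteration 7

Answer: 7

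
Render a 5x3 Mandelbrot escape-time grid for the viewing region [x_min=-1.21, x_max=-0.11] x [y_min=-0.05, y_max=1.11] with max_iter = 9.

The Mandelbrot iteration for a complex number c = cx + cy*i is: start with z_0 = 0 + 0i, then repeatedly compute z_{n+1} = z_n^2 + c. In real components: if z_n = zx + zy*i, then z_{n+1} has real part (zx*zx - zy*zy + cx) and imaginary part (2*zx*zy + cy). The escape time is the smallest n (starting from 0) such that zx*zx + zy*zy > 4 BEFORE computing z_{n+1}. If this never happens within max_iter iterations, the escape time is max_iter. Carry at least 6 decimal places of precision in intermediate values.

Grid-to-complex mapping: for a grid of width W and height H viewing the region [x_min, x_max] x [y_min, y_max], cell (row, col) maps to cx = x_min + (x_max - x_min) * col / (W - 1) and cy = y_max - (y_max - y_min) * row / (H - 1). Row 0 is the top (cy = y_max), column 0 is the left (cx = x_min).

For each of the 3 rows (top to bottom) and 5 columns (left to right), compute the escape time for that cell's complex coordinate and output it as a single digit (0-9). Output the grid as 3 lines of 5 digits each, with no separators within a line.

Answer: 33345
45899
99999

Derivation:
(row=0, col=0): c = -1.2100 + 1.1100i → escape time 3
(row=0, col=1): c = -0.9350 + 1.1100i → escape time 3
(row=0, col=2): c = -0.6600 + 1.1100i → escape time 3
(row=0, col=3): c = -0.3850 + 1.1100i → escape time 4
(row=0, col=4): c = -0.1100 + 1.1100i → escape time 5
(row=1, col=0): c = -1.2100 + 0.5300i → escape time 4
(row=1, col=1): c = -0.9350 + 0.5300i → escape time 5
(row=1, col=2): c = -0.6600 + 0.5300i → escape time 8
(row=1, col=3): c = -0.3850 + 0.5300i → escape time 9
(row=1, col=4): c = -0.1100 + 0.5300i → escape time 9
(row=2, col=0): c = -1.2100 + -0.0500i → escape time 9
(row=2, col=1): c = -0.9350 + -0.0500i → escape time 9
(row=2, col=2): c = -0.6600 + -0.0500i → escape time 9
(row=2, col=3): c = -0.3850 + -0.0500i → escape time 9
(row=2, col=4): c = -0.1100 + -0.0500i → escape time 9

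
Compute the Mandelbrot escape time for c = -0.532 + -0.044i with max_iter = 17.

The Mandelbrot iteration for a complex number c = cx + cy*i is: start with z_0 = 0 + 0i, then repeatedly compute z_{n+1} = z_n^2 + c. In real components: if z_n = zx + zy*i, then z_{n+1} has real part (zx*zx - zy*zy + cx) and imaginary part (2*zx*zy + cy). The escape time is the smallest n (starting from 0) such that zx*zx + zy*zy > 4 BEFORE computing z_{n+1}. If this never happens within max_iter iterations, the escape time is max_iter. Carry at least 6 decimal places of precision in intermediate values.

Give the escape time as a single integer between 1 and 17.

Answer: 17

Derivation:
z_0 = 0 + 0i, c = -0.5320 + -0.0440i
Iter 1: z = -0.5320 + -0.0440i, |z|^2 = 0.2850
Iter 2: z = -0.2509 + 0.0028i, |z|^2 = 0.0630
Iter 3: z = -0.4691 + -0.0454i, |z|^2 = 0.2221
Iter 4: z = -0.3141 + -0.0014i, |z|^2 = 0.0986
Iter 5: z = -0.4334 + -0.0431i, |z|^2 = 0.1897
Iter 6: z = -0.3460 + -0.0066i, |z|^2 = 0.1198
Iter 7: z = -0.4123 + -0.0394i, |z|^2 = 0.1715
Iter 8: z = -0.3636 + -0.0115i, |z|^2 = 0.1323
Iter 9: z = -0.4000 + -0.0356i, |z|^2 = 0.1612
Iter 10: z = -0.3733 + -0.0155i, |z|^2 = 0.1396
Iter 11: z = -0.3929 + -0.0324i, |z|^2 = 0.1554
Iter 12: z = -0.3787 + -0.0185i, |z|^2 = 0.1438
Iter 13: z = -0.3889 + -0.0300i, |z|^2 = 0.1522
Iter 14: z = -0.3816 + -0.0207i, |z|^2 = 0.1461
Iter 15: z = -0.3868 + -0.0282i, |z|^2 = 0.1504
Iter 16: z = -0.3832 + -0.0222i, |z|^2 = 0.1473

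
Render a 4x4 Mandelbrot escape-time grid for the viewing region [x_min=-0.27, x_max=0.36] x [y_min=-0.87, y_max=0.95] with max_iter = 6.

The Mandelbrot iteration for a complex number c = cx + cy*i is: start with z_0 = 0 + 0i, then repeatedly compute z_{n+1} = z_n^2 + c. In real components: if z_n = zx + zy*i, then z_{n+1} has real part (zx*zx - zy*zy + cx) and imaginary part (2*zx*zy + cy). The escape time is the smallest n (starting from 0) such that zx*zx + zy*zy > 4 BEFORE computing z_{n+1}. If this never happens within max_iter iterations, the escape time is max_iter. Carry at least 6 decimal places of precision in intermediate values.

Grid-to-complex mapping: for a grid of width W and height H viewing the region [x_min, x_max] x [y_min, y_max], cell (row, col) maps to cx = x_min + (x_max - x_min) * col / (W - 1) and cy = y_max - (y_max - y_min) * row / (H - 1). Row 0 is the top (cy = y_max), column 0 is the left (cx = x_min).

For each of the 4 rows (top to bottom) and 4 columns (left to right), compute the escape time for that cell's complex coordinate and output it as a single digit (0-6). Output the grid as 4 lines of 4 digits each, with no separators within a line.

(row=0, col=0): c = -0.2700 + 0.9500i → escape time 6
(row=0, col=1): c = -0.0600 + 0.9500i → escape time 6
(row=0, col=2): c = 0.1500 + 0.9500i → escape time 4
(row=0, col=3): c = 0.3600 + 0.9500i → escape time 3
(row=1, col=0): c = -0.2700 + 0.3433i → escape time 6
(row=1, col=1): c = -0.0600 + 0.3433i → escape time 6
(row=1, col=2): c = 0.1500 + 0.3433i → escape time 6
(row=1, col=3): c = 0.3600 + 0.3433i → escape time 6
(row=2, col=0): c = -0.2700 + -0.2633i → escape time 6
(row=2, col=1): c = -0.0600 + -0.2633i → escape time 6
(row=2, col=2): c = 0.1500 + -0.2633i → escape time 6
(row=2, col=3): c = 0.3600 + -0.2633i → escape time 6
(row=3, col=0): c = -0.2700 + -0.8700i → escape time 6
(row=3, col=1): c = -0.0600 + -0.8700i → escape time 6
(row=3, col=2): c = 0.1500 + -0.8700i → escape time 5
(row=3, col=3): c = 0.3600 + -0.8700i → escape time 4

Answer: 6643
6666
6666
6654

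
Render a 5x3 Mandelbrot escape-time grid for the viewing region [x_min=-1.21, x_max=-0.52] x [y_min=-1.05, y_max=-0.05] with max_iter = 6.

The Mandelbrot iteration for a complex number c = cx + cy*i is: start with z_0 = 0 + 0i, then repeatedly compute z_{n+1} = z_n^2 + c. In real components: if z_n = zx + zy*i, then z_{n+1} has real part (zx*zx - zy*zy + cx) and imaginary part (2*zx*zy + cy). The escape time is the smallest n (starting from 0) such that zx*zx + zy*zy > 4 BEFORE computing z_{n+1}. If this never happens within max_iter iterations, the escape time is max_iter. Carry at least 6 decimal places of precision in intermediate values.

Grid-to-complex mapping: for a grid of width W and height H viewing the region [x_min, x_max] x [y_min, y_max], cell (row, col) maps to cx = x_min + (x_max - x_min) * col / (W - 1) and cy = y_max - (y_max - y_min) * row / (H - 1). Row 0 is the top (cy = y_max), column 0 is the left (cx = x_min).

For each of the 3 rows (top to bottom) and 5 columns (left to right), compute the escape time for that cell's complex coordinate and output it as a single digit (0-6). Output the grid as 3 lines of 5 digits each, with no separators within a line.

(row=0, col=0): c = -1.2100 + -0.0500i → escape time 6
(row=0, col=1): c = -1.0375 + -0.0500i → escape time 6
(row=0, col=2): c = -0.8650 + -0.0500i → escape time 6
(row=0, col=3): c = -0.6925 + -0.0500i → escape time 6
(row=0, col=4): c = -0.5200 + -0.0500i → escape time 6
(row=1, col=0): c = -1.2100 + -0.5500i → escape time 4
(row=1, col=1): c = -1.0375 + -0.5500i → escape time 5
(row=1, col=2): c = -0.8650 + -0.5500i → escape time 5
(row=1, col=3): c = -0.6925 + -0.5500i → escape time 6
(row=1, col=4): c = -0.5200 + -0.5500i → escape time 6
(row=2, col=0): c = -1.2100 + -1.0500i → escape time 3
(row=2, col=1): c = -1.0375 + -1.0500i → escape time 3
(row=2, col=2): c = -0.8650 + -1.0500i → escape time 3
(row=2, col=3): c = -0.6925 + -1.0500i → escape time 3
(row=2, col=4): c = -0.5200 + -1.0500i → escape time 4

Answer: 66666
45566
33334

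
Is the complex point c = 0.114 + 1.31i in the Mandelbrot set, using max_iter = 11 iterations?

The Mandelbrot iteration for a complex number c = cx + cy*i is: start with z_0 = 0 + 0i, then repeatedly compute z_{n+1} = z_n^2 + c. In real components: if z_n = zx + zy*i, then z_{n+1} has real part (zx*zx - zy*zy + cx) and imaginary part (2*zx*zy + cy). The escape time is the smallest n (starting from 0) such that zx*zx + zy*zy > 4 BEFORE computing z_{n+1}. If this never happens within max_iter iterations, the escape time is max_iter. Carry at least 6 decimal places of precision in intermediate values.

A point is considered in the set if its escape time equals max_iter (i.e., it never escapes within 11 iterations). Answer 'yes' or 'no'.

z_0 = 0 + 0i, c = 0.1140 + 1.3100i
Iter 1: z = 0.1140 + 1.3100i, |z|^2 = 1.7291
Iter 2: z = -1.5891 + 1.6087i, |z|^2 = 5.1131
Escaped at iteration 2

Answer: no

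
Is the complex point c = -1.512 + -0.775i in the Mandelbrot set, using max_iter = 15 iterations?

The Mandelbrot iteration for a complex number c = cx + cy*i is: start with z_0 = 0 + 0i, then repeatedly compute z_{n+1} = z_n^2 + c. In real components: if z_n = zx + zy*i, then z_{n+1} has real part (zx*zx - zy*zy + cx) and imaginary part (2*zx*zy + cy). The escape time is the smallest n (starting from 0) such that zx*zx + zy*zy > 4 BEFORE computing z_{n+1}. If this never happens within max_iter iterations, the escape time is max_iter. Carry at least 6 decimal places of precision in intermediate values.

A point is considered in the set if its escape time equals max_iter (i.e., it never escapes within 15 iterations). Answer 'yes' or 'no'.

Answer: no

Derivation:
z_0 = 0 + 0i, c = -1.5120 + -0.7750i
Iter 1: z = -1.5120 + -0.7750i, |z|^2 = 2.8868
Iter 2: z = 0.1735 + 1.5686i, |z|^2 = 2.4906
Iter 3: z = -3.9424 + -0.2306i, |z|^2 = 15.5957
Escaped at iteration 3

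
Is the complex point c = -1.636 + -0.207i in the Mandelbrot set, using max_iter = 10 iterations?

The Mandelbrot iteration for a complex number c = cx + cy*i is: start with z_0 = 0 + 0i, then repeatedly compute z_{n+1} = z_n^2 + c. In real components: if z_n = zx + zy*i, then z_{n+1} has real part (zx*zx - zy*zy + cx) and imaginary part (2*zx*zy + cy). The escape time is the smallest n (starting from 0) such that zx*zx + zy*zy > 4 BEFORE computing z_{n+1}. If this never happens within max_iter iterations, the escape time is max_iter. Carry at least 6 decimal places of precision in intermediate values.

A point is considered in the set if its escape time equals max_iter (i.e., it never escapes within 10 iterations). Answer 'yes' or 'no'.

z_0 = 0 + 0i, c = -1.6360 + -0.2070i
Iter 1: z = -1.6360 + -0.2070i, |z|^2 = 2.7193
Iter 2: z = 0.9976 + 0.4703i, |z|^2 = 1.2165
Iter 3: z = -0.8619 + 0.7314i, |z|^2 = 1.2778
Iter 4: z = -1.4281 + -1.4678i, |z|^2 = 4.1938
Escaped at iteration 4

Answer: no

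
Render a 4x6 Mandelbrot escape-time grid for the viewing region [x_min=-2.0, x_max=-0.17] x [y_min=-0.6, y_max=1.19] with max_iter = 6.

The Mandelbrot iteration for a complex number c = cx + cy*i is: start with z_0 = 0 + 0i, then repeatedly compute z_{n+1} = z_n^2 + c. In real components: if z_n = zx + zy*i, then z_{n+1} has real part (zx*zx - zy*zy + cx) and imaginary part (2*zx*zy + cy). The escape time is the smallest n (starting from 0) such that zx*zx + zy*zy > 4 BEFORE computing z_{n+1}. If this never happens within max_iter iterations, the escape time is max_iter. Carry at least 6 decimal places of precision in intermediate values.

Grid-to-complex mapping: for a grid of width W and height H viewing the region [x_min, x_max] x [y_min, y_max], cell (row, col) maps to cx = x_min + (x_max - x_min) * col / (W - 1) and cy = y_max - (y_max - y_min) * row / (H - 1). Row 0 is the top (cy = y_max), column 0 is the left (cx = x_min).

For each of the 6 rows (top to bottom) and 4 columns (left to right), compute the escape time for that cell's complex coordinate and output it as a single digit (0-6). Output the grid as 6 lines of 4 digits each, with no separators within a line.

Answer: 1233
1346
1366
1666
1666
1356

Derivation:
(row=0, col=0): c = -2.0000 + 1.1900i → escape time 1
(row=0, col=1): c = -1.3900 + 1.1900i → escape time 2
(row=0, col=2): c = -0.7800 + 1.1900i → escape time 3
(row=0, col=3): c = -0.1700 + 1.1900i → escape time 3
(row=1, col=0): c = -2.0000 + 0.8320i → escape time 1
(row=1, col=1): c = -1.3900 + 0.8320i → escape time 3
(row=1, col=2): c = -0.7800 + 0.8320i → escape time 4
(row=1, col=3): c = -0.1700 + 0.8320i → escape time 6
(row=2, col=0): c = -2.0000 + 0.4740i → escape time 1
(row=2, col=1): c = -1.3900 + 0.4740i → escape time 3
(row=2, col=2): c = -0.7800 + 0.4740i → escape time 6
(row=2, col=3): c = -0.1700 + 0.4740i → escape time 6
(row=3, col=0): c = -2.0000 + 0.1160i → escape time 1
(row=3, col=1): c = -1.3900 + 0.1160i → escape time 6
(row=3, col=2): c = -0.7800 + 0.1160i → escape time 6
(row=3, col=3): c = -0.1700 + 0.1160i → escape time 6
(row=4, col=0): c = -2.0000 + -0.2420i → escape time 1
(row=4, col=1): c = -1.3900 + -0.2420i → escape time 6
(row=4, col=2): c = -0.7800 + -0.2420i → escape time 6
(row=4, col=3): c = -0.1700 + -0.2420i → escape time 6
(row=5, col=0): c = -2.0000 + -0.6000i → escape time 1
(row=5, col=1): c = -1.3900 + -0.6000i → escape time 3
(row=5, col=2): c = -0.7800 + -0.6000i → escape time 5
(row=5, col=3): c = -0.1700 + -0.6000i → escape time 6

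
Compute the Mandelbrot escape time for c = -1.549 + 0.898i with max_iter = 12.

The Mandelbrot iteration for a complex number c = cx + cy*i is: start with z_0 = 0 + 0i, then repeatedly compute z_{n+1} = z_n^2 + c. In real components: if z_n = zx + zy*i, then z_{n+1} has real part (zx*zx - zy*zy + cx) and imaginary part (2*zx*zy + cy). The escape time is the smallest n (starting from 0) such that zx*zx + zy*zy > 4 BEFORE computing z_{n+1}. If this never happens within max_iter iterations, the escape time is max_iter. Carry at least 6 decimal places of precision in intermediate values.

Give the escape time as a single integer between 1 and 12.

z_0 = 0 + 0i, c = -1.5490 + 0.8980i
Iter 1: z = -1.5490 + 0.8980i, |z|^2 = 3.2058
Iter 2: z = 0.0440 + -1.8840i, |z|^2 = 3.5514
Iter 3: z = -5.0965 + 0.7322i, |z|^2 = 26.5108
Escaped at iteration 3

Answer: 3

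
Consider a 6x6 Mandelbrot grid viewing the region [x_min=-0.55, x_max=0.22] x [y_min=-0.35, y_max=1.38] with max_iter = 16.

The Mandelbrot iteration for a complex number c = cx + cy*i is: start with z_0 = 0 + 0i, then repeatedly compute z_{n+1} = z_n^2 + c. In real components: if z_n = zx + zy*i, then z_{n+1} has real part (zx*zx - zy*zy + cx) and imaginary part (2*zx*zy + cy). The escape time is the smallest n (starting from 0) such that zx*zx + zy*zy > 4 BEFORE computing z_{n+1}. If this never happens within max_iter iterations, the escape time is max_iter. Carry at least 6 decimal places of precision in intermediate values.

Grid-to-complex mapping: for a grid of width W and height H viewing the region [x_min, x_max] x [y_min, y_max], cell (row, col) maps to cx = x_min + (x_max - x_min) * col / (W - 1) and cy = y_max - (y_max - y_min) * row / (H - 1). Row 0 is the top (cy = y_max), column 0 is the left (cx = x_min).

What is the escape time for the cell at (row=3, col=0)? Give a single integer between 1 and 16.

Answer: 16

Derivation:
z_0 = 0 + 0i, c = -0.5500 + 0.3420i
Iter 1: z = -0.5500 + 0.3420i, |z|^2 = 0.4195
Iter 2: z = -0.3645 + -0.0342i, |z|^2 = 0.1340
Iter 3: z = -0.4183 + 0.3669i, |z|^2 = 0.3096
Iter 4: z = -0.5096 + 0.0350i, |z|^2 = 0.2610
Iter 5: z = -0.2915 + 0.3063i, |z|^2 = 0.1788
Iter 6: z = -0.5589 + 0.1634i, |z|^2 = 0.3390
Iter 7: z = -0.2644 + 0.1593i, |z|^2 = 0.0953
Iter 8: z = -0.5055 + 0.2577i, |z|^2 = 0.3220
Iter 9: z = -0.3609 + 0.0814i, |z|^2 = 0.1369
Iter 10: z = -0.4264 + 0.2832i, |z|^2 = 0.2620
Iter 11: z = -0.4484 + 0.1005i, |z|^2 = 0.2112
Iter 12: z = -0.3590 + 0.2519i, |z|^2 = 0.1923
Iter 13: z = -0.4846 + 0.1611i, |z|^2 = 0.2608
Iter 14: z = -0.3412 + 0.1858i, |z|^2 = 0.1509
Iter 15: z = -0.4681 + 0.2152i, |z|^2 = 0.2655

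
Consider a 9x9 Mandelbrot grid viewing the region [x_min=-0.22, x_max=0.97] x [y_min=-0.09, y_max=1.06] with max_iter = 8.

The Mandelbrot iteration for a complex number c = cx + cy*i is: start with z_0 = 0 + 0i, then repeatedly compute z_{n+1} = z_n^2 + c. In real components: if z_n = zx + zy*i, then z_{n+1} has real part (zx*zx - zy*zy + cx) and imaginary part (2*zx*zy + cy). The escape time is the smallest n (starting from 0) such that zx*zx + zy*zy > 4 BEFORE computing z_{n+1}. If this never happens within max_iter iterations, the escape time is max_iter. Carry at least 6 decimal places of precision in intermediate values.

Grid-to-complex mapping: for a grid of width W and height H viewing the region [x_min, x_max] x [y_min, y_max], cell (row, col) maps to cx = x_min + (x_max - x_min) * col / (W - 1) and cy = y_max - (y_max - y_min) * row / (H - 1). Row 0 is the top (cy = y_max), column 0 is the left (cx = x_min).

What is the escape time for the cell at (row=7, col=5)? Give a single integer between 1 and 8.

Answer: 5

Derivation:
z_0 = 0 + 0i, c = 0.5237 + 0.0537i
Iter 1: z = 0.5237 + 0.0537i, |z|^2 = 0.2772
Iter 2: z = 0.7952 + 0.1101i, |z|^2 = 0.6444
Iter 3: z = 1.1439 + 0.2288i, |z|^2 = 1.3609
Iter 4: z = 1.7800 + 0.5772i, |z|^2 = 3.5016
Iter 5: z = 3.3591 + 2.1084i, |z|^2 = 15.7291
Escaped at iteration 5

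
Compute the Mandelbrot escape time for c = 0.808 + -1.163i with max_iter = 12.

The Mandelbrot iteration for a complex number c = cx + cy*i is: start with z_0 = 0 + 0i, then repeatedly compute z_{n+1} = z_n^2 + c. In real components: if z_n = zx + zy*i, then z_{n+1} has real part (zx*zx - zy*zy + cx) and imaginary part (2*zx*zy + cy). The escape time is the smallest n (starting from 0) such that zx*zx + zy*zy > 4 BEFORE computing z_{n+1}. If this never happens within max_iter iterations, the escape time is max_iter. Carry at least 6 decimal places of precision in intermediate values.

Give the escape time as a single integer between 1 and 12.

z_0 = 0 + 0i, c = 0.8080 + -1.1630i
Iter 1: z = 0.8080 + -1.1630i, |z|^2 = 2.0054
Iter 2: z = 0.1083 + -3.0424i, |z|^2 = 9.2680
Escaped at iteration 2

Answer: 2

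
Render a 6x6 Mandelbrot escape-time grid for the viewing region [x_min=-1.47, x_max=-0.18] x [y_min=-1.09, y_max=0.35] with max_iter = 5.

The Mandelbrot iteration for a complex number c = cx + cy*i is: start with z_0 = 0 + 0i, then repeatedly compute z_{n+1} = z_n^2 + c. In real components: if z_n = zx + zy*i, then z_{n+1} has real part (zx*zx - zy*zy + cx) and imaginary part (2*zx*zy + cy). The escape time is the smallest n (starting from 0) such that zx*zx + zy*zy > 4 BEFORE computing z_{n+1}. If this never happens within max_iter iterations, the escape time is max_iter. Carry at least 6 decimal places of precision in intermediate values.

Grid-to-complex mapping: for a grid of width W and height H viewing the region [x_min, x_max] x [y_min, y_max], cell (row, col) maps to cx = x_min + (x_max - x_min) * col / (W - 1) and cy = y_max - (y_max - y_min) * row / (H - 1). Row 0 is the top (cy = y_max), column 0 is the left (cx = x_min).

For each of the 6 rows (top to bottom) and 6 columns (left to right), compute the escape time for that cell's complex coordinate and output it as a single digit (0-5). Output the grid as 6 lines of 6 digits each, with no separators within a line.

Answer: 555555
555555
555555
345555
333455
233345

Derivation:
(row=0, col=0): c = -1.4700 + 0.3500i → escape time 5
(row=0, col=1): c = -1.2120 + 0.3500i → escape time 5
(row=0, col=2): c = -0.9540 + 0.3500i → escape time 5
(row=0, col=3): c = -0.6960 + 0.3500i → escape time 5
(row=0, col=4): c = -0.4380 + 0.3500i → escape time 5
(row=0, col=5): c = -0.1800 + 0.3500i → escape time 5
(row=1, col=0): c = -1.4700 + 0.0620i → escape time 5
(row=1, col=1): c = -1.2120 + 0.0620i → escape time 5
(row=1, col=2): c = -0.9540 + 0.0620i → escape time 5
(row=1, col=3): c = -0.6960 + 0.0620i → escape time 5
(row=1, col=4): c = -0.4380 + 0.0620i → escape time 5
(row=1, col=5): c = -0.1800 + 0.0620i → escape time 5
(row=2, col=0): c = -1.4700 + -0.2260i → escape time 5
(row=2, col=1): c = -1.2120 + -0.2260i → escape time 5
(row=2, col=2): c = -0.9540 + -0.2260i → escape time 5
(row=2, col=3): c = -0.6960 + -0.2260i → escape time 5
(row=2, col=4): c = -0.4380 + -0.2260i → escape time 5
(row=2, col=5): c = -0.1800 + -0.2260i → escape time 5
(row=3, col=0): c = -1.4700 + -0.5140i → escape time 3
(row=3, col=1): c = -1.2120 + -0.5140i → escape time 4
(row=3, col=2): c = -0.9540 + -0.5140i → escape time 5
(row=3, col=3): c = -0.6960 + -0.5140i → escape time 5
(row=3, col=4): c = -0.4380 + -0.5140i → escape time 5
(row=3, col=5): c = -0.1800 + -0.5140i → escape time 5
(row=4, col=0): c = -1.4700 + -0.8020i → escape time 3
(row=4, col=1): c = -1.2120 + -0.8020i → escape time 3
(row=4, col=2): c = -0.9540 + -0.8020i → escape time 3
(row=4, col=3): c = -0.6960 + -0.8020i → escape time 4
(row=4, col=4): c = -0.4380 + -0.8020i → escape time 5
(row=4, col=5): c = -0.1800 + -0.8020i → escape time 5
(row=5, col=0): c = -1.4700 + -1.0900i → escape time 2
(row=5, col=1): c = -1.2120 + -1.0900i → escape time 3
(row=5, col=2): c = -0.9540 + -1.0900i → escape time 3
(row=5, col=3): c = -0.6960 + -1.0900i → escape time 3
(row=5, col=4): c = -0.4380 + -1.0900i → escape time 4
(row=5, col=5): c = -0.1800 + -1.0900i → escape time 5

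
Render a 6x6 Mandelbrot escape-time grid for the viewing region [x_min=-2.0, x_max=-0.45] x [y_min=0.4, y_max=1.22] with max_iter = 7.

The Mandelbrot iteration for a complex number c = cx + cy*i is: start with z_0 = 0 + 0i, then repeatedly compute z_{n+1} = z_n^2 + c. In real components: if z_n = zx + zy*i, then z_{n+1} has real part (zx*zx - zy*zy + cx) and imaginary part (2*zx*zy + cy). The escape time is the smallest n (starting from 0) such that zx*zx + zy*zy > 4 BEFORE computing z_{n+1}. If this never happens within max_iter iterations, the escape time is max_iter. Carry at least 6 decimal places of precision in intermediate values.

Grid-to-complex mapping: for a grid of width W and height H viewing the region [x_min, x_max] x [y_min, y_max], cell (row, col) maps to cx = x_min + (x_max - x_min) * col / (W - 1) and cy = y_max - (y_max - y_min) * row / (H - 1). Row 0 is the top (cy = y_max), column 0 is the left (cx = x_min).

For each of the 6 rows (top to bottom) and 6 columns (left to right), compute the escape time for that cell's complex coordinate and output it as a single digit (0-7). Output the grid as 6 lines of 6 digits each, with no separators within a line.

(row=0, col=0): c = -2.0000 + 1.2200i → escape time 1
(row=0, col=1): c = -1.6900 + 1.2200i → escape time 1
(row=0, col=2): c = -1.3800 + 1.2200i → escape time 2
(row=0, col=3): c = -1.0700 + 1.2200i → escape time 3
(row=0, col=4): c = -0.7600 + 1.2200i → escape time 3
(row=0, col=5): c = -0.4500 + 1.2200i → escape time 3
(row=1, col=0): c = -2.0000 + 1.0560i → escape time 1
(row=1, col=1): c = -1.6900 + 1.0560i → escape time 2
(row=1, col=2): c = -1.3800 + 1.0560i → escape time 3
(row=1, col=3): c = -1.0700 + 1.0560i → escape time 3
(row=1, col=4): c = -0.7600 + 1.0560i → escape time 3
(row=1, col=5): c = -0.4500 + 1.0560i → escape time 4
(row=2, col=0): c = -2.0000 + 0.8920i → escape time 1
(row=2, col=1): c = -1.6900 + 0.8920i → escape time 2
(row=2, col=2): c = -1.3800 + 0.8920i → escape time 3
(row=2, col=3): c = -1.0700 + 0.8920i → escape time 3
(row=2, col=4): c = -0.7600 + 0.8920i → escape time 4
(row=2, col=5): c = -0.4500 + 0.8920i → escape time 5
(row=3, col=0): c = -2.0000 + 0.7280i → escape time 1
(row=3, col=1): c = -1.6900 + 0.7280i → escape time 3
(row=3, col=2): c = -1.3800 + 0.7280i → escape time 3
(row=3, col=3): c = -1.0700 + 0.7280i → escape time 3
(row=3, col=4): c = -0.7600 + 0.7280i → escape time 4
(row=3, col=5): c = -0.4500 + 0.7280i → escape time 7
(row=4, col=0): c = -2.0000 + 0.5640i → escape time 1
(row=4, col=1): c = -1.6900 + 0.5640i → escape time 3
(row=4, col=2): c = -1.3800 + 0.5640i → escape time 3
(row=4, col=3): c = -1.0700 + 0.5640i → escape time 5
(row=4, col=4): c = -0.7600 + 0.5640i → escape time 6
(row=4, col=5): c = -0.4500 + 0.5640i → escape time 7
(row=5, col=0): c = -2.0000 + 0.4000i → escape time 1
(row=5, col=1): c = -1.6900 + 0.4000i → escape time 3
(row=5, col=2): c = -1.3800 + 0.4000i → escape time 5
(row=5, col=3): c = -1.0700 + 0.4000i → escape time 7
(row=5, col=4): c = -0.7600 + 0.4000i → escape time 7
(row=5, col=5): c = -0.4500 + 0.4000i → escape time 7

Answer: 112333
123334
123345
133347
133567
135777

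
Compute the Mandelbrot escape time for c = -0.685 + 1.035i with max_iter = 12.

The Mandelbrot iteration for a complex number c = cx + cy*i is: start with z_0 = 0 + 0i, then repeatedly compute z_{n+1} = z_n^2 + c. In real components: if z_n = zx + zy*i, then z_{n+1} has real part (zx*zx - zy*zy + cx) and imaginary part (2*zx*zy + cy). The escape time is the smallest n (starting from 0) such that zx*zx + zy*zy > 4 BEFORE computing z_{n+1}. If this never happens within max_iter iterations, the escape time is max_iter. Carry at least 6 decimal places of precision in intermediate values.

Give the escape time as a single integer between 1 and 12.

z_0 = 0 + 0i, c = -0.6850 + 1.0350i
Iter 1: z = -0.6850 + 1.0350i, |z|^2 = 1.5404
Iter 2: z = -1.2870 + -0.3830i, |z|^2 = 1.8030
Iter 3: z = 0.8247 + 2.0207i, |z|^2 = 4.7634
Escaped at iteration 3

Answer: 3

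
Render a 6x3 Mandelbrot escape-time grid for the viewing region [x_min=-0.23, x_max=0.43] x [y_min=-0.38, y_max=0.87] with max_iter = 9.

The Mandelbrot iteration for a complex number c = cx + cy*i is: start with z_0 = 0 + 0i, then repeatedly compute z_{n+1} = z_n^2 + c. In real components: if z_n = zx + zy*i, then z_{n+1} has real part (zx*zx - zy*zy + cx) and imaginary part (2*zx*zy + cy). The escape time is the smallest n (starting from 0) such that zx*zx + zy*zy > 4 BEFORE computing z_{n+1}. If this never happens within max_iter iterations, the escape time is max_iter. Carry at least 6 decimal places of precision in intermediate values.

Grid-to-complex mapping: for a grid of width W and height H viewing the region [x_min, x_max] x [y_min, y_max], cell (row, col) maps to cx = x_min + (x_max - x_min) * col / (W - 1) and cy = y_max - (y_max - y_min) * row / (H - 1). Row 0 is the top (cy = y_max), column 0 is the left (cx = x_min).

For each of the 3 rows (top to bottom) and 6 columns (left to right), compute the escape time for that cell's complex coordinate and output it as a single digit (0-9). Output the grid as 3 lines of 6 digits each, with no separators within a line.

(row=0, col=0): c = -0.2300 + 0.8700i → escape time 9
(row=0, col=1): c = -0.0980 + 0.8700i → escape time 9
(row=0, col=2): c = 0.0340 + 0.8700i → escape time 9
(row=0, col=3): c = 0.1660 + 0.8700i → escape time 5
(row=0, col=4): c = 0.2980 + 0.8700i → escape time 4
(row=0, col=5): c = 0.4300 + 0.8700i → escape time 3
(row=1, col=0): c = -0.2300 + 0.2450i → escape time 9
(row=1, col=1): c = -0.0980 + 0.2450i → escape time 9
(row=1, col=2): c = 0.0340 + 0.2450i → escape time 9
(row=1, col=3): c = 0.1660 + 0.2450i → escape time 9
(row=1, col=4): c = 0.2980 + 0.2450i → escape time 9
(row=1, col=5): c = 0.4300 + 0.2450i → escape time 9
(row=2, col=0): c = -0.2300 + -0.3800i → escape time 9
(row=2, col=1): c = -0.0980 + -0.3800i → escape time 9
(row=2, col=2): c = 0.0340 + -0.3800i → escape time 9
(row=2, col=3): c = 0.1660 + -0.3800i → escape time 9
(row=2, col=4): c = 0.2980 + -0.3800i → escape time 9
(row=2, col=5): c = 0.4300 + -0.3800i → escape time 9

Answer: 999543
999999
999999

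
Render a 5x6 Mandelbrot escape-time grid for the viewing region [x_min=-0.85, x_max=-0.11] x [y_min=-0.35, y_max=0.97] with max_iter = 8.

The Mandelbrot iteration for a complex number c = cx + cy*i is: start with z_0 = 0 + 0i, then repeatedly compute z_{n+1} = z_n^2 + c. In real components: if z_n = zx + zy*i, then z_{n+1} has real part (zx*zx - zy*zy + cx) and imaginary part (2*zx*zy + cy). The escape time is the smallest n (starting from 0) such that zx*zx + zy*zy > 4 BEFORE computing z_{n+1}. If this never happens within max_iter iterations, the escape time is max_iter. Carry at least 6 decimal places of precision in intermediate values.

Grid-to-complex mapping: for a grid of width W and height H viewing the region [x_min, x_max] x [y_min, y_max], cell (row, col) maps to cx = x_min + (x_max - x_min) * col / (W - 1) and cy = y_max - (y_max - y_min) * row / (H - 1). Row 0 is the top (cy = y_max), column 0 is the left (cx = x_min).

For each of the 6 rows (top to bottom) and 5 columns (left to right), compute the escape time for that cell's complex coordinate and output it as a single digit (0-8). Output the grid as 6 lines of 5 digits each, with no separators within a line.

Answer: 34458
45888
68888
88888
88888
88888

Derivation:
(row=0, col=0): c = -0.8500 + 0.9700i → escape time 3
(row=0, col=1): c = -0.6650 + 0.9700i → escape time 4
(row=0, col=2): c = -0.4800 + 0.9700i → escape time 4
(row=0, col=3): c = -0.2950 + 0.9700i → escape time 5
(row=0, col=4): c = -0.1100 + 0.9700i → escape time 8
(row=1, col=0): c = -0.8500 + 0.7060i → escape time 4
(row=1, col=1): c = -0.6650 + 0.7060i → escape time 5
(row=1, col=2): c = -0.4800 + 0.7060i → escape time 8
(row=1, col=3): c = -0.2950 + 0.7060i → escape time 8
(row=1, col=4): c = -0.1100 + 0.7060i → escape time 8
(row=2, col=0): c = -0.8500 + 0.4420i → escape time 6
(row=2, col=1): c = -0.6650 + 0.4420i → escape time 8
(row=2, col=2): c = -0.4800 + 0.4420i → escape time 8
(row=2, col=3): c = -0.2950 + 0.4420i → escape time 8
(row=2, col=4): c = -0.1100 + 0.4420i → escape time 8
(row=3, col=0): c = -0.8500 + 0.1780i → escape time 8
(row=3, col=1): c = -0.6650 + 0.1780i → escape time 8
(row=3, col=2): c = -0.4800 + 0.1780i → escape time 8
(row=3, col=3): c = -0.2950 + 0.1780i → escape time 8
(row=3, col=4): c = -0.1100 + 0.1780i → escape time 8
(row=4, col=0): c = -0.8500 + -0.0860i → escape time 8
(row=4, col=1): c = -0.6650 + -0.0860i → escape time 8
(row=4, col=2): c = -0.4800 + -0.0860i → escape time 8
(row=4, col=3): c = -0.2950 + -0.0860i → escape time 8
(row=4, col=4): c = -0.1100 + -0.0860i → escape time 8
(row=5, col=0): c = -0.8500 + -0.3500i → escape time 8
(row=5, col=1): c = -0.6650 + -0.3500i → escape time 8
(row=5, col=2): c = -0.4800 + -0.3500i → escape time 8
(row=5, col=3): c = -0.2950 + -0.3500i → escape time 8
(row=5, col=4): c = -0.1100 + -0.3500i → escape time 8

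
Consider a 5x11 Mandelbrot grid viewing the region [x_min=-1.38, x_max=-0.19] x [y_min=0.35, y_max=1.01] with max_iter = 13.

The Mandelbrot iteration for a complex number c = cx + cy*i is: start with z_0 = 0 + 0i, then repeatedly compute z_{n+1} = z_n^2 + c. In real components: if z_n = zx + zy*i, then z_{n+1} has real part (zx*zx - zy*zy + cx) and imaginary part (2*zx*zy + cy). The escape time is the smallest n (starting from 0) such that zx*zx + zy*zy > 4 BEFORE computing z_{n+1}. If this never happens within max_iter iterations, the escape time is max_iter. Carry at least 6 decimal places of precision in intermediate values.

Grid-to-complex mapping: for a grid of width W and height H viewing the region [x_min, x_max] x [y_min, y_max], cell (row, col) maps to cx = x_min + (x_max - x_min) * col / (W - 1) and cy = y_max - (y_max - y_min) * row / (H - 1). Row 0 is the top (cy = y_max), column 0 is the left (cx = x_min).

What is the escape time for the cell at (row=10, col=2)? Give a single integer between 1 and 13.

Answer: 8

Derivation:
z_0 = 0 + 0i, c = -0.7850 + 0.3500i
Iter 1: z = -0.7850 + 0.3500i, |z|^2 = 0.7387
Iter 2: z = -0.2913 + -0.1995i, |z|^2 = 0.1246
Iter 3: z = -0.7400 + 0.4662i, |z|^2 = 0.7649
Iter 4: z = -0.4548 + -0.3400i, |z|^2 = 0.3224
Iter 5: z = -0.6937 + 0.6592i, |z|^2 = 0.9158
Iter 6: z = -0.7384 + -0.5647i, |z|^2 = 0.8640
Iter 7: z = -0.5587 + 1.1838i, |z|^2 = 1.7136
Iter 8: z = -1.8744 + -0.9727i, |z|^2 = 4.4596
Escaped at iteration 8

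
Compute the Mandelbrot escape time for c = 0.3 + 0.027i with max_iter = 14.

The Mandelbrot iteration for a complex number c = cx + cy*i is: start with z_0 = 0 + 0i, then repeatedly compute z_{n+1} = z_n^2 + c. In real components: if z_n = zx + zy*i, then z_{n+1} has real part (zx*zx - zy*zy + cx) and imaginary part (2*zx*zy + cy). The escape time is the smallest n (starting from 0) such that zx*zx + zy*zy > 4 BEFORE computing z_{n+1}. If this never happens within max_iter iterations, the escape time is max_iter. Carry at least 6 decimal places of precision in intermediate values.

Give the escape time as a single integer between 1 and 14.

z_0 = 0 + 0i, c = 0.3000 + 0.0270i
Iter 1: z = 0.3000 + 0.0270i, |z|^2 = 0.0907
Iter 2: z = 0.3893 + 0.0432i, |z|^2 = 0.1534
Iter 3: z = 0.4497 + 0.0606i, |z|^2 = 0.2059
Iter 4: z = 0.4985 + 0.0815i, |z|^2 = 0.2552
Iter 5: z = 0.5419 + 0.1083i, |z|^2 = 0.3054
Iter 6: z = 0.5819 + 0.1444i, |z|^2 = 0.3595
Iter 7: z = 0.6178 + 0.1950i, |z|^2 = 0.4197
Iter 8: z = 0.6436 + 0.2679i, |z|^2 = 0.4860
Iter 9: z = 0.6425 + 0.3719i, |z|^2 = 0.5511
Iter 10: z = 0.5744 + 0.5049i, |z|^2 = 0.5849
Iter 11: z = 0.3751 + 0.6070i, |z|^2 = 0.5092
Iter 12: z = 0.0722 + 0.4824i, |z|^2 = 0.2379
Iter 13: z = 0.0725 + 0.0967i, |z|^2 = 0.0146

Answer: 14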